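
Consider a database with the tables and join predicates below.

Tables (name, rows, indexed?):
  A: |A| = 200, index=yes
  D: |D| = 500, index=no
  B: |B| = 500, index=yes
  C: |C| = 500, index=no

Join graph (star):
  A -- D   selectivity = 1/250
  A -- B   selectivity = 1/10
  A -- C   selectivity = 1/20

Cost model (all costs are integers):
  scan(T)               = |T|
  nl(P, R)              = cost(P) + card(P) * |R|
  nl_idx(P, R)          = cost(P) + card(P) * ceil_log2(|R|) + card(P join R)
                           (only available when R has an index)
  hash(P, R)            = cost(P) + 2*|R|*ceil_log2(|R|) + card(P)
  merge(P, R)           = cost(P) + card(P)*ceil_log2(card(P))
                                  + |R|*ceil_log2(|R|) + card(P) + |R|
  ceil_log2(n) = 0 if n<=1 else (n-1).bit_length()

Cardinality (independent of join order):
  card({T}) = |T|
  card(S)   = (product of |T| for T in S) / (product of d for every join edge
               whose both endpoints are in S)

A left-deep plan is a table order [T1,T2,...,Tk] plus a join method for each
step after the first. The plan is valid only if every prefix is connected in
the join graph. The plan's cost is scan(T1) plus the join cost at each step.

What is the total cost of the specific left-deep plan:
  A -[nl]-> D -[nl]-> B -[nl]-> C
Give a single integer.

10300200

step 1: scan A: cost=200, card=200
step 2: join D via nl
    card(P join D) = 200*500/(250) = 400
    cost = 200 + 200*500 = 100200
step 3: join B via nl
    card(P join B) = 400*500/(10) = 20000
    cost = 100200 + 400*500 = 300200
step 4: join C via nl
    card(P join C) = 20000*500/(20) = 500000
    cost = 300200 + 20000*500 = 10300200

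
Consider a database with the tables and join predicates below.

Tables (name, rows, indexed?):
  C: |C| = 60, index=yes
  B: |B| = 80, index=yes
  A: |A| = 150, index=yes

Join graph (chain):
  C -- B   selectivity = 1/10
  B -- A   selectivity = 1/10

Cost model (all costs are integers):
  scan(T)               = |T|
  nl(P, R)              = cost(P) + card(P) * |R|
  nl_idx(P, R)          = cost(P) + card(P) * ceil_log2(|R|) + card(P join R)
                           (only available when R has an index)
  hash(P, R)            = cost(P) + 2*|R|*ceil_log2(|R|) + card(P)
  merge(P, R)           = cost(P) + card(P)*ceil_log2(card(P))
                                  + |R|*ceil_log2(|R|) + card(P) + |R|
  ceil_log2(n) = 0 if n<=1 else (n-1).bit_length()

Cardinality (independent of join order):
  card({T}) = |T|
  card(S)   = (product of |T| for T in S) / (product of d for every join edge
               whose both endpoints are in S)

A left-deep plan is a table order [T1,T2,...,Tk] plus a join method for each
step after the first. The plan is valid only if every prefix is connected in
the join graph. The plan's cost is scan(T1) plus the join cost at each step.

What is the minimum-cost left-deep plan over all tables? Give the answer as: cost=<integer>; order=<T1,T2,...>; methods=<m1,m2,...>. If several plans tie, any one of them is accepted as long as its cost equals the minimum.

cost=3340; order=A,B,C; methods=hash,hash

Selinger DP (subsets sized 1..n):
  {C}: scan cost=60, card=60
  {B}: scan cost=80, card=80
  {A}: scan cost=150, card=150
  {BC}: card=480; try (C,hash)→880, (B,nl_idx)→960, (C,nl_idx)→1040, (B,merge)→1120, (C,merge)→1140, (B,hash)→1240 …(+2); best=880 via (C,hash)
  {AB}: card=1200; try (B,hash)→1420, (A,nl_idx)→1920, (A,merge)→2070, (B,merge)→2140, (B,nl_idx)→2400, (A,hash)→2560 …(+2); best=1420 via (B,hash)
  {ABC}: card=7200; try (C,hash)→3340, (A,hash)→3760, (A,merge)→7030, (A,nl_idx)→11920, (C,nl_idx)→15820, (C,merge)→16240 …(+2); best=3340 via (C,hash)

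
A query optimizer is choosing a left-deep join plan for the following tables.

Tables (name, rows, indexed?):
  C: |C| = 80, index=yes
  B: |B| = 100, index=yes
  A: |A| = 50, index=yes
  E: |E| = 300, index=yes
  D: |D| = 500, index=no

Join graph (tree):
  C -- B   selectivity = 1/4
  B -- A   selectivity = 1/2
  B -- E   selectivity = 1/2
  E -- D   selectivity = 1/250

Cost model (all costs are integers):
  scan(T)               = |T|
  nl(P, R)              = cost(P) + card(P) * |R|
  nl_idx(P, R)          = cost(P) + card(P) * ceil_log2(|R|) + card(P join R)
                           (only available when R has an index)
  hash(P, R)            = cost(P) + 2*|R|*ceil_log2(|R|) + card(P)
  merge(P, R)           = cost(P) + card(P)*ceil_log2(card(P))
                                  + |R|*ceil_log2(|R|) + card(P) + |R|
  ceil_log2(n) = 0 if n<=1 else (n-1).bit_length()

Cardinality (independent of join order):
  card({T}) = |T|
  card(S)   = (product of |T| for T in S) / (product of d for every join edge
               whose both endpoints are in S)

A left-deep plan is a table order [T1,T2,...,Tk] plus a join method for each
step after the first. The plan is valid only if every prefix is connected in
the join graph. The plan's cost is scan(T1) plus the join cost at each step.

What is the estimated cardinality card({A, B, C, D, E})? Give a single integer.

15000000

Tables in S: A(50), B(100), C(80), D(500), E(300)
Edges inside S: C-B(d=4), B-A(d=2), B-E(d=2), E-D(d=250)
numerator = 50 * 100 * 80 * 500 * 300 = 60000000000
denominator = 4 * 2 * 2 * 250 = 4000
card(S) = 60000000000 / 4000 = 15000000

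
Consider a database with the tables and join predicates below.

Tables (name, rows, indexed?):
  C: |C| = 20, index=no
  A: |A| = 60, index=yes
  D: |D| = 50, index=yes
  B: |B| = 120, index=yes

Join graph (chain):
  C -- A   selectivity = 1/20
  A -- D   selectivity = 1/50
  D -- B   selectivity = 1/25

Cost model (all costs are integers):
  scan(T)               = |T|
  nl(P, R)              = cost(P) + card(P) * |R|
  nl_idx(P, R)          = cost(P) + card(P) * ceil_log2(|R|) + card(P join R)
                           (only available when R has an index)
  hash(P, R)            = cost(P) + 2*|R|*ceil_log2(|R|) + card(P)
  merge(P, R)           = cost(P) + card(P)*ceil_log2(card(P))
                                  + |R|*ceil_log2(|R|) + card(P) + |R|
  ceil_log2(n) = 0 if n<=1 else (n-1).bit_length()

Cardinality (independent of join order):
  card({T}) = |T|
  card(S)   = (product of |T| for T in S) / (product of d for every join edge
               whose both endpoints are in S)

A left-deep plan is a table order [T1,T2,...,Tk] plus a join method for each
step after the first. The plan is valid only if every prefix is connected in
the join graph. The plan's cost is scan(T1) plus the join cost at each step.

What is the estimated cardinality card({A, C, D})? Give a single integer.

Tables in S: A(60), C(20), D(50)
Edges inside S: C-A(d=20), A-D(d=50)
numerator = 60 * 20 * 50 = 60000
denominator = 20 * 50 = 1000
card(S) = 60000 / 1000 = 60

60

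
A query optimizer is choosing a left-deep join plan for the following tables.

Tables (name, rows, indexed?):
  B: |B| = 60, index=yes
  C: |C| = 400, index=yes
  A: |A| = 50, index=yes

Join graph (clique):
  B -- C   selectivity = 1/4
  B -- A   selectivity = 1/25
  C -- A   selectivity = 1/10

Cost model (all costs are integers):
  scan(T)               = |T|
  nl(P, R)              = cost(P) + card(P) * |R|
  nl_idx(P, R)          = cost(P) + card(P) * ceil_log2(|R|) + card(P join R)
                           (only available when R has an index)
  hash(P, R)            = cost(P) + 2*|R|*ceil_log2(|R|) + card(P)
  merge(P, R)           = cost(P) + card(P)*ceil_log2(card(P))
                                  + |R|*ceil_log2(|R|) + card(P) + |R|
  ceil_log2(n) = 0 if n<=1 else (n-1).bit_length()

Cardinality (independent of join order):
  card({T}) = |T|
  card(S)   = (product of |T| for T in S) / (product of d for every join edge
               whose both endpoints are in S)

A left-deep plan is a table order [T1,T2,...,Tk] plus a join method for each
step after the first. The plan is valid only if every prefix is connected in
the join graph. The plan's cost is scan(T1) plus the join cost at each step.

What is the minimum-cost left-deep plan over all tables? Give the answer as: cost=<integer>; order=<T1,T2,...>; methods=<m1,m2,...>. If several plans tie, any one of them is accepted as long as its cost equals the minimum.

Selinger DP (subsets sized 1..n):
  {B}: scan cost=60, card=60
  {C}: scan cost=400, card=400
  {A}: scan cost=50, card=50
  {BC}: card=6000; try (B,hash)→1520, (C,merge)→4480, (B,merge)→4820, (C,nl_idx)→6600, (C,hash)→7320, (B,nl_idx)→8800 …(+2); best=1520 via (B,hash)
  {AB}: card=120; try (B,nl_idx)→470, (A,nl_idx)→540, (A,hash)→720, (B,hash)→820, (B,merge)→820, (A,merge)→830 …(+2); best=470 via (B,nl_idx)
  {AC}: card=2000; try (A,hash)→1400, (C,nl_idx)→2500, (C,merge)→4400, (A,merge)→4750, (A,nl_idx)→4800, (C,hash)→7300 …(+2); best=1400 via (A,hash)
  {ABC}: card=1200; try (C,nl_idx)→2750, (B,hash)→4120, (C,merge)→5430, (C,hash)→7790, (A,hash)→8120, (B,nl_idx)→14600 …(+6); best=2750 via (C,nl_idx)

cost=2750; order=A,B,C; methods=nl_idx,nl_idx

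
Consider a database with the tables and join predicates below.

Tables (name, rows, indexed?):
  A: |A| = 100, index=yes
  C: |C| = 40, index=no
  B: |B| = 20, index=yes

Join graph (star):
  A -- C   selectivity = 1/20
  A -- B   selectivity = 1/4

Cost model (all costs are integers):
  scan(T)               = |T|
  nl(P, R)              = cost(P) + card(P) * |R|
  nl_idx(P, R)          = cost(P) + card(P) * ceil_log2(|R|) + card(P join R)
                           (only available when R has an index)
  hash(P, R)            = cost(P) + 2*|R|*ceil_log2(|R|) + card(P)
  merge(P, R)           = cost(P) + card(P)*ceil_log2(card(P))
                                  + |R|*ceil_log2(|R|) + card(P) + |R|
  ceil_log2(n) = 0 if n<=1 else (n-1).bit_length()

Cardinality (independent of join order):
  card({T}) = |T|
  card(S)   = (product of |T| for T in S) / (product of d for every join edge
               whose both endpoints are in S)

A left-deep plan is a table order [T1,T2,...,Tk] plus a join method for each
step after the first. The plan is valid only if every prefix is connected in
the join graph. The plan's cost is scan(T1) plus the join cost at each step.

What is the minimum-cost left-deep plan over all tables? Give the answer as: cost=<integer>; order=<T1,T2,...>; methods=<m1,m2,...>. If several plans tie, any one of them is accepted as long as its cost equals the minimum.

Selinger DP (subsets sized 1..n):
  {A}: scan cost=100, card=100
  {C}: scan cost=40, card=40
  {B}: scan cost=20, card=20
  {AC}: card=200; try (A,nl_idx)→520, (C,hash)→680, (A,merge)→1120, (C,merge)→1180, (A,hash)→1480, (A,nl)→4040 …(+1); best=520 via (A,nl_idx)
  {AB}: card=500; try (B,hash)→400, (A,nl_idx)→660, (A,merge)→940, (B,merge)→1020, (B,nl_idx)→1100, (A,hash)→1440 …(+2); best=400 via (B,hash)
  {ABC}: card=1000; try (B,hash)→920, (C,hash)→1380, (B,merge)→2440, (B,nl_idx)→2520, (B,nl)→4520, (C,merge)→5680 …(+1); best=920 via (B,hash)

cost=920; order=C,A,B; methods=nl_idx,hash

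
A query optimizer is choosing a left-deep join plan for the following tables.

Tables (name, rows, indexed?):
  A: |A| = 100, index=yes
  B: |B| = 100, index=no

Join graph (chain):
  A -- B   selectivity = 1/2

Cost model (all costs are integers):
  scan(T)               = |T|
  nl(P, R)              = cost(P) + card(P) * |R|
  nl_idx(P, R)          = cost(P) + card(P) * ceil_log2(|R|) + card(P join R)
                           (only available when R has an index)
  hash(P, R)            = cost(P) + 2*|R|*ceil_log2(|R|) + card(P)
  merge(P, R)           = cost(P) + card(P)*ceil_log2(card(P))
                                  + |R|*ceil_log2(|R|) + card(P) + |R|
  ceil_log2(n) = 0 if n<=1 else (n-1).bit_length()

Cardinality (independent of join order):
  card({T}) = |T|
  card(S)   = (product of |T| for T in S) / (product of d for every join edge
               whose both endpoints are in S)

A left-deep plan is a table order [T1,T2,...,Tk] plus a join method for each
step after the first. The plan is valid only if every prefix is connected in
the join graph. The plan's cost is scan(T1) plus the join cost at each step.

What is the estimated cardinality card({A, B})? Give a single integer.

5000

Tables in S: A(100), B(100)
Edges inside S: A-B(d=2)
numerator = 100 * 100 = 10000
denominator = 2 = 2
card(S) = 10000 / 2 = 5000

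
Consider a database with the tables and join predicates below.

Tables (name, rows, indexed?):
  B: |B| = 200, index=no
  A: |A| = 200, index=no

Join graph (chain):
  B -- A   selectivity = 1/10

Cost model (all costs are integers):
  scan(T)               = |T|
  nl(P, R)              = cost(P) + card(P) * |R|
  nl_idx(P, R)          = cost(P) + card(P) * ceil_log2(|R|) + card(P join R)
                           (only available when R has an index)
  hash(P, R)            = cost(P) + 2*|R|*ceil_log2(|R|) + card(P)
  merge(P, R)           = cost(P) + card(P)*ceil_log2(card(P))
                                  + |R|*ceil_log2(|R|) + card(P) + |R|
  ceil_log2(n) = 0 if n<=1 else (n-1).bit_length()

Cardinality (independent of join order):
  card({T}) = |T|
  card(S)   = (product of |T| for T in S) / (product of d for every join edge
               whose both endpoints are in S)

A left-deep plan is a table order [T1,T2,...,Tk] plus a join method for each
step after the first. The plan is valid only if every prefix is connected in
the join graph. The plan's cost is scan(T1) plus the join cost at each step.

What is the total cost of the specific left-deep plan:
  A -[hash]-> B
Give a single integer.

3600

step 1: scan A: cost=200, card=200
step 2: join B via hash
    card(P join B) = 200*200/(10) = 4000
    cost = 200 + 2*200*8 + 200 = 3600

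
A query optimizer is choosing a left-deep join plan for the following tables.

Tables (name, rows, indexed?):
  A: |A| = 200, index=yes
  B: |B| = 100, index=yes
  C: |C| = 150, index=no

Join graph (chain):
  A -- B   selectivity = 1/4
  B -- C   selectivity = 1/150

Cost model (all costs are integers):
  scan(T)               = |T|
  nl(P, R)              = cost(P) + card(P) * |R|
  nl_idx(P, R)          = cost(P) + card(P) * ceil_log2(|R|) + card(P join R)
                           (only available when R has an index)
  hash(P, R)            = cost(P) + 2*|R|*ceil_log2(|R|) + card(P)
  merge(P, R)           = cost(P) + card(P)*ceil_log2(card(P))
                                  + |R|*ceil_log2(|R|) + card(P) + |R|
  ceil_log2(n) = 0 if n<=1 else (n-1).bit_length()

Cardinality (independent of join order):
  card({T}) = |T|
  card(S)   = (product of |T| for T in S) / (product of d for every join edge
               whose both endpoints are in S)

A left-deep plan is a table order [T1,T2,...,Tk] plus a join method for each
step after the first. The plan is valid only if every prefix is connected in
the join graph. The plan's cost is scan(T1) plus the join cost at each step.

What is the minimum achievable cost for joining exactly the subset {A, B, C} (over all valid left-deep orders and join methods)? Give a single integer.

3900

Selinger DP over subsets of {A,B,C}:
  {A}: scan cost=200, card=200
  {B}: scan cost=100, card=100
  {C}: scan cost=150, card=150
  {AB}: card=5000; try (B,hash)→1800, (A,merge)→2700, (B,merge)→2800, (A,hash)→3400, (A,nl_idx)→5900, (B,nl_idx)→6600 …(+2); best=1800 via (B,hash)
  {BC}: card=100; try (B,nl_idx)→1300, (B,hash)→1700, (C,merge)→2250, (B,merge)→2300, (C,hash)→2600, (C,nl)→15100 …(+1); best=1300 via (B,nl_idx)
  {ABC}: card=5000; try (A,merge)→3900, (A,hash)→4600, (A,nl_idx)→7100, (C,hash)→9200, (A,nl)→21300, (C,merge)→73150 …(+1); best=3900 via (A,merge)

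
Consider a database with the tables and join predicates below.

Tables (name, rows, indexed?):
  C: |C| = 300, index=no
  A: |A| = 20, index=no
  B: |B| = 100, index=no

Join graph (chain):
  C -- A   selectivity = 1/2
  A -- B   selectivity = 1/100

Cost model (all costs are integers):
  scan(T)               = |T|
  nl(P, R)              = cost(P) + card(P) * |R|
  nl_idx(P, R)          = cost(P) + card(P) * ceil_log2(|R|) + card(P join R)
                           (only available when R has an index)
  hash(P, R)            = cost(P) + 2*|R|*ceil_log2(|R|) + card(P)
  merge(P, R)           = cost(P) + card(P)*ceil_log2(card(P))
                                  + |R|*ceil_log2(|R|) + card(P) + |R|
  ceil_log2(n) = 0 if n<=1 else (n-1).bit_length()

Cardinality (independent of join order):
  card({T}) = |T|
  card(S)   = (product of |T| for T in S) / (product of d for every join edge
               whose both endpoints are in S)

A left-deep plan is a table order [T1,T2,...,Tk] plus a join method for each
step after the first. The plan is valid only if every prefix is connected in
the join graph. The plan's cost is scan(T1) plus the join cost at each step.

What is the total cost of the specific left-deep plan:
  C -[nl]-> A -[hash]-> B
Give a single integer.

step 1: scan C: cost=300, card=300
step 2: join A via nl
    card(P join A) = 300*20/(2) = 3000
    cost = 300 + 300*20 = 6300
step 3: join B via hash
    card(P join B) = 3000*100/(100) = 3000
    cost = 6300 + 2*100*7 + 3000 = 10700

10700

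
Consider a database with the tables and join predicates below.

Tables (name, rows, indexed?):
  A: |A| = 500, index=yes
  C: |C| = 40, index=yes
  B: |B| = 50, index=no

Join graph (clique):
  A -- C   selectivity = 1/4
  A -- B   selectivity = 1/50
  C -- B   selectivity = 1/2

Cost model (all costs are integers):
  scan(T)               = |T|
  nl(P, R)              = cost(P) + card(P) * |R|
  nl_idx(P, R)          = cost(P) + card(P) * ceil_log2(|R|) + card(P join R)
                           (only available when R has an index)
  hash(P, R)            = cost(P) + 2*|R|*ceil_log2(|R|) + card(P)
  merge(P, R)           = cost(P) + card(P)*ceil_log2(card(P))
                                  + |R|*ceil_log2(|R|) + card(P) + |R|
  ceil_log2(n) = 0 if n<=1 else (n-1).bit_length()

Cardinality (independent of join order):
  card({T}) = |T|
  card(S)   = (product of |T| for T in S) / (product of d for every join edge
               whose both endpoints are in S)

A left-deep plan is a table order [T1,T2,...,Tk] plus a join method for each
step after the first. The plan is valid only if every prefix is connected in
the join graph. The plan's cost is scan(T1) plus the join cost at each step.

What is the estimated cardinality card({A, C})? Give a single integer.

Tables in S: A(500), C(40)
Edges inside S: A-C(d=4)
numerator = 500 * 40 = 20000
denominator = 4 = 4
card(S) = 20000 / 4 = 5000

5000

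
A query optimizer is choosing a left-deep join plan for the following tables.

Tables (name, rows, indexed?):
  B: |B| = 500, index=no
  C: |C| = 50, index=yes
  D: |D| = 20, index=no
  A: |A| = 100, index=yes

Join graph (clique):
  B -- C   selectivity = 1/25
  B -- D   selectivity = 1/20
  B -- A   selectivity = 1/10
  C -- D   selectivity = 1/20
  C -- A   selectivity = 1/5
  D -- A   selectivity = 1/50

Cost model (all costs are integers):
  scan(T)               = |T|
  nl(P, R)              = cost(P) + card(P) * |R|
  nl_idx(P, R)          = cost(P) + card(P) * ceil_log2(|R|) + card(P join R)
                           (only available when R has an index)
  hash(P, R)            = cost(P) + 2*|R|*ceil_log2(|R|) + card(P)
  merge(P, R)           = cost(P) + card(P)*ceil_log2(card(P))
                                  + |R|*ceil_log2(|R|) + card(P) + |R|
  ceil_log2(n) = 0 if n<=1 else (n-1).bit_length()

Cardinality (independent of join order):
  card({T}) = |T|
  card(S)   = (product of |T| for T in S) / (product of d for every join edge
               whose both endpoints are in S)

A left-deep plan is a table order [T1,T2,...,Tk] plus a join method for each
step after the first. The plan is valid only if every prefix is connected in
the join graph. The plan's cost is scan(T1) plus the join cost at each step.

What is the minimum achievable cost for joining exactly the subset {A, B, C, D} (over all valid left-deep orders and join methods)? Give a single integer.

2652

Selinger DP over subsets of {A,B,C,D}:
  {B}: scan cost=500, card=500
  {C}: scan cost=50, card=50
  {D}: scan cost=20, card=20
  {A}: scan cost=100, card=100
  {BC}: card=1000; try (C,hash)→1600, (C,nl_idx)→4500, (B,merge)→5400, (C,merge)→5850, (B,hash)→9100, (B,nl)→25050 …(+1); best=1600 via (C,hash)
  {BD}: card=500; try (D,hash)→1200, (B,merge)→5140, (D,merge)→5620, (B,hash)→9040, (B,nl)→10020, (D,nl)→10500; best=1200 via (D,hash)
  {AB}: card=5000; try (A,hash)→2400, (B,merge)→5900, (A,merge)→6300, (A,nl_idx)→9000, (B,hash)→9200, (B,nl)→50100 …(+1); best=2400 via (A,hash)
  {CD}: card=50; try (C,nl_idx)→190, (D,hash)→300, (C,merge)→490, (D,merge)→520, (C,hash)→640, (C,nl)→1020 …(+1); best=190 via (C,nl_idx)
  {AC}: card=1000; try (C,hash)→800, (A,merge)→1200, (C,merge)→1250, (A,nl_idx)→1400, (A,hash)→1500, (C,nl_idx)→1700 …(+2); best=800 via (C,hash)
  {AD}: card=40; try (A,nl_idx)→200, (D,hash)→400, (A,merge)→940, (D,merge)→1020, (A,hash)→1440, (A,nl)→2020 …(+1); best=200 via (A,nl_idx)
  {BCD}: card=50; try (C,hash)→2300, (D,hash)→2800, (C,nl_idx)→4250, (B,merge)→5540, (C,merge)→6550, (B,hash)→9240 …(+4); best=2300 via (C,hash)
  {ABC}: card=2000; try (A,hash)→4000, (C,hash)→8000, (A,nl_idx)→10600, (B,hash)→10800, (A,merge)→13400, (B,merge)→16800 …(+5); best=4000 via (A,hash)
  {ABD}: card=100; try (A,hash)→3100, (A,nl_idx)→4800, (B,merge)→5480, (A,merge)→7000, (D,hash)→7600, (B,hash)→9240 …(+4); best=3100 via (A,hash)
  {ACD}: card=20; try (C,nl_idx)→460, (A,nl_idx)→560, (C,merge)→830, (C,hash)→840, (A,merge)→1340, (A,hash)→1640 …(+5); best=460 via (C,nl_idx)
  {ABCD}: card=2; try (A,nl_idx)→2652, (A,merge)→3450, (C,nl_idx)→3702, (A,hash)→3750, (C,hash)→3800, (C,merge)→4250 …(+8); best=2652 via (A,nl_idx)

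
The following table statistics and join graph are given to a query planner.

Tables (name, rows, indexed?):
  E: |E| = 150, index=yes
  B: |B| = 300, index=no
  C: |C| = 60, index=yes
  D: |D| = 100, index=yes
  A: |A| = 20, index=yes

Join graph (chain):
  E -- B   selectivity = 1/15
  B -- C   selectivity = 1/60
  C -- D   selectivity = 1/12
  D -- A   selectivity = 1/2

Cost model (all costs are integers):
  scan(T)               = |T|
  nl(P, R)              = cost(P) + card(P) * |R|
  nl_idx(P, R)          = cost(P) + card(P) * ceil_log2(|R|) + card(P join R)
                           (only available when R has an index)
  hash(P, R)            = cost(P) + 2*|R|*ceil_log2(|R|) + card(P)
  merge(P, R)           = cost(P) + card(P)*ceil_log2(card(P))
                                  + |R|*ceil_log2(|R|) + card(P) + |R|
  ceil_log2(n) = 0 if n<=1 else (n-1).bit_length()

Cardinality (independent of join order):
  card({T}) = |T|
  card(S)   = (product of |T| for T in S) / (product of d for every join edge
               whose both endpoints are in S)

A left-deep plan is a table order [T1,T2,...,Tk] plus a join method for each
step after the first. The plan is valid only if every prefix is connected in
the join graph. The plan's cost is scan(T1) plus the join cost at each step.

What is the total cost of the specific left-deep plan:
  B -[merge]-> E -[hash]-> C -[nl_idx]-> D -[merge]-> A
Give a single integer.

454490

step 1: scan B: cost=300, card=300
step 2: join E via merge
    card(P join E) = 300*150/(15) = 3000
    cost = 300 + 300*9 + 150*8 + 300 + 150 = 4650
step 3: join C via hash
    card(P join C) = 3000*60/(60) = 3000
    cost = 4650 + 2*60*6 + 3000 = 8370
step 4: join D via nl_idx
    card(P join D) = 3000*100/(12) = 25000
    cost = 8370 + 3000*7 + 25000 = 54370
step 5: join A via merge
    card(P join A) = 25000*20/(2) = 250000
    cost = 54370 + 25000*15 + 20*5 + 25000 + 20 = 454490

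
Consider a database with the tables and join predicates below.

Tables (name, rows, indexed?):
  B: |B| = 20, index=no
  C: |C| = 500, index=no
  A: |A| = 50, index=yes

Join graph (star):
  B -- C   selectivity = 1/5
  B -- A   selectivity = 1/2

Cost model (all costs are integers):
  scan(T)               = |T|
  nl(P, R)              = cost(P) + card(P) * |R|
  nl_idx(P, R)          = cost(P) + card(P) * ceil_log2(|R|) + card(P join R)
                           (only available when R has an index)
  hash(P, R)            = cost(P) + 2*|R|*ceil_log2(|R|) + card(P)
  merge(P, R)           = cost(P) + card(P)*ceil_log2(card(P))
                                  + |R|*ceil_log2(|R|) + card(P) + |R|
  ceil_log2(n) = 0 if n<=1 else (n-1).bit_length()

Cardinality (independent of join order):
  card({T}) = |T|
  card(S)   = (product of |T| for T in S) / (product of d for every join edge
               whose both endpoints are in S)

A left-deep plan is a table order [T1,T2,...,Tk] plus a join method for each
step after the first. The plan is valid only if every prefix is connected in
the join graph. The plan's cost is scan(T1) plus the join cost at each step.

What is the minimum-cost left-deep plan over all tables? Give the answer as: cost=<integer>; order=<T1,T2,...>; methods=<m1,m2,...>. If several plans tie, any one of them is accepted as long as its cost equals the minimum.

cost=3800; order=C,B,A; methods=hash,hash

Selinger DP (subsets sized 1..n):
  {B}: scan cost=20, card=20
  {C}: scan cost=500, card=500
  {A}: scan cost=50, card=50
  {BC}: card=2000; try (B,hash)→1200, (C,merge)→5140, (B,merge)→5620, (C,hash)→9040, (C,nl)→10020, (B,nl)→10500; best=1200 via (B,hash)
  {AB}: card=500; try (B,hash)→300, (A,merge)→490, (B,merge)→520, (A,hash)→640, (A,nl_idx)→640, (A,nl)→1020 …(+1); best=300 via (B,hash)
  {ABC}: card=50000; try (A,hash)→3800, (C,hash)→9800, (C,merge)→10300, (A,merge)→25550, (A,nl_idx)→63200, (A,nl)→101200 …(+1); best=3800 via (A,hash)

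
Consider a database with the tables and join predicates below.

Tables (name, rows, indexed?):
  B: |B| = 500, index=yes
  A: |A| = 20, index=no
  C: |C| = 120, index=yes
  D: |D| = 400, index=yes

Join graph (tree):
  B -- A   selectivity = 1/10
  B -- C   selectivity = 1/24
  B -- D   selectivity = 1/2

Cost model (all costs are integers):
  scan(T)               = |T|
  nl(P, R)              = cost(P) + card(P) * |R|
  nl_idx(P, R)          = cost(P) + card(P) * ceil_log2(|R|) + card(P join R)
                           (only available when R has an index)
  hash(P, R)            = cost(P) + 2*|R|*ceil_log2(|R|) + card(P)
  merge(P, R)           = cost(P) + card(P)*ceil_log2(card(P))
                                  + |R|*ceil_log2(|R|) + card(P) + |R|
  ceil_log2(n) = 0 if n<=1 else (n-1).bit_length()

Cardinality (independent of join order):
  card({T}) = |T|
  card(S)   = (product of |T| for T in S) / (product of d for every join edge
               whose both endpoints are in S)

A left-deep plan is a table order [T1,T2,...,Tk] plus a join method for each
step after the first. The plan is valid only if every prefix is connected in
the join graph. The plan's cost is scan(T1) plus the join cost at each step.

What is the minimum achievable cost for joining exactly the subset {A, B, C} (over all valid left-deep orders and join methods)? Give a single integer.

3880

Selinger DP over subsets of {A,B,C}:
  {B}: scan cost=500, card=500
  {A}: scan cost=20, card=20
  {C}: scan cost=120, card=120
  {AB}: card=1000; try (B,nl_idx)→1200, (A,hash)→1200, (B,merge)→5140, (A,merge)→5620, (B,hash)→9040, (B,nl)→10020 …(+1); best=1200 via (B,nl_idx)
  {BC}: card=2500; try (C,hash)→2680, (B,nl_idx)→3700, (B,merge)→6080, (C,merge)→6460, (C,nl_idx)→6500, (B,hash)→9240 …(+2); best=2680 via (C,hash)
  {ABC}: card=5000; try (C,hash)→3880, (A,hash)→5380, (C,merge)→13160, (C,nl_idx)→13200, (A,merge)→35300, (A,nl)→52680 …(+1); best=3880 via (C,hash)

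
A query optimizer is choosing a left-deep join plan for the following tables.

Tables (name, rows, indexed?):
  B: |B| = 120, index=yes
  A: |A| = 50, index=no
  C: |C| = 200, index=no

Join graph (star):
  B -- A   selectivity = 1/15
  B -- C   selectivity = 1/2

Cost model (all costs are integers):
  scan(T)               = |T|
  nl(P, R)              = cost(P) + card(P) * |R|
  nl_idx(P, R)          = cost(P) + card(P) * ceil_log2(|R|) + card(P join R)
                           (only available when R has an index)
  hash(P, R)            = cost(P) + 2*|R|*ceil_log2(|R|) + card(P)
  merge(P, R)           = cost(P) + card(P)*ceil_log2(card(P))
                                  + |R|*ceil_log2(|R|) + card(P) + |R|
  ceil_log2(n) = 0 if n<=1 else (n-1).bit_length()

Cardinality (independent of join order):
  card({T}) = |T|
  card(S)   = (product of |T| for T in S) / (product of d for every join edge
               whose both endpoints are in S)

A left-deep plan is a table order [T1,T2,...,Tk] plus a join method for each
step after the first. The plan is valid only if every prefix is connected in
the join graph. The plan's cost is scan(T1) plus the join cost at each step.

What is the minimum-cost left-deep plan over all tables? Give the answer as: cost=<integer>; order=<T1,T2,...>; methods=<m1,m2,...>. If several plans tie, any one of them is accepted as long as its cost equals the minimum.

Selinger DP (subsets sized 1..n):
  {B}: scan cost=120, card=120
  {A}: scan cost=50, card=50
  {C}: scan cost=200, card=200
  {AB}: card=400; try (B,nl_idx)→800, (A,hash)→840, (B,merge)→1360, (A,merge)→1430, (B,hash)→1780, (B,nl)→6050 …(+1); best=800 via (B,nl_idx)
  {BC}: card=12000; try (B,hash)→2080, (C,merge)→2880, (B,merge)→2960, (C,hash)→3440, (B,nl_idx)→13600, (C,nl)→24120 …(+1); best=2080 via (B,hash)
  {ABC}: card=40000; try (C,hash)→4400, (C,merge)→6600, (A,hash)→14680, (C,nl)→80800, (A,merge)→182430, (A,nl)→602080; best=4400 via (C,hash)

cost=4400; order=A,B,C; methods=nl_idx,hash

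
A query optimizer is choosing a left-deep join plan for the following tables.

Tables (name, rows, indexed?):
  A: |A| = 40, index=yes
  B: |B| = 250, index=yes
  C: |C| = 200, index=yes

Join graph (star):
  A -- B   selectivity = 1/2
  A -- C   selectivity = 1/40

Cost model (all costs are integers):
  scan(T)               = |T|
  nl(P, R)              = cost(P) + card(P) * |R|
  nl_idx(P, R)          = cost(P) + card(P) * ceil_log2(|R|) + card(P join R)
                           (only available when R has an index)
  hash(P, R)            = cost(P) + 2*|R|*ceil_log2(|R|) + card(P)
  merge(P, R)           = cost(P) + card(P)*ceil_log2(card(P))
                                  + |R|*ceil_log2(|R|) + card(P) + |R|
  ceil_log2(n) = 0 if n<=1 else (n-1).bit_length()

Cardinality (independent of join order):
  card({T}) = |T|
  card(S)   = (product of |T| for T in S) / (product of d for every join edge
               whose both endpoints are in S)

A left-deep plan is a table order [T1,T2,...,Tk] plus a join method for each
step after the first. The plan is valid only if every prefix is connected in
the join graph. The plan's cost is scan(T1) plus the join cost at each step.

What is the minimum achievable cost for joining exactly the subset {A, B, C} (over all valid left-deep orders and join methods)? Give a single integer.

4610

Selinger DP over subsets of {A,B,C}:
  {A}: scan cost=40, card=40
  {B}: scan cost=250, card=250
  {C}: scan cost=200, card=200
  {AB}: card=5000; try (A,hash)→980, (B,merge)→2570, (A,merge)→2780, (B,hash)→4080, (B,nl_idx)→5360, (A,nl_idx)→6750 …(+2); best=980 via (A,hash)
  {AC}: card=200; try (C,nl_idx)→560, (A,hash)→880, (A,nl_idx)→1600, (C,merge)→2120, (A,merge)→2280, (C,hash)→3280 …(+2); best=560 via (C,nl_idx)
  {ABC}: card=25000; try (B,merge)→4610, (B,hash)→4760, (C,hash)→9180, (B,nl_idx)→27160, (B,nl)→50560, (C,nl_idx)→65980 …(+2); best=4610 via (B,merge)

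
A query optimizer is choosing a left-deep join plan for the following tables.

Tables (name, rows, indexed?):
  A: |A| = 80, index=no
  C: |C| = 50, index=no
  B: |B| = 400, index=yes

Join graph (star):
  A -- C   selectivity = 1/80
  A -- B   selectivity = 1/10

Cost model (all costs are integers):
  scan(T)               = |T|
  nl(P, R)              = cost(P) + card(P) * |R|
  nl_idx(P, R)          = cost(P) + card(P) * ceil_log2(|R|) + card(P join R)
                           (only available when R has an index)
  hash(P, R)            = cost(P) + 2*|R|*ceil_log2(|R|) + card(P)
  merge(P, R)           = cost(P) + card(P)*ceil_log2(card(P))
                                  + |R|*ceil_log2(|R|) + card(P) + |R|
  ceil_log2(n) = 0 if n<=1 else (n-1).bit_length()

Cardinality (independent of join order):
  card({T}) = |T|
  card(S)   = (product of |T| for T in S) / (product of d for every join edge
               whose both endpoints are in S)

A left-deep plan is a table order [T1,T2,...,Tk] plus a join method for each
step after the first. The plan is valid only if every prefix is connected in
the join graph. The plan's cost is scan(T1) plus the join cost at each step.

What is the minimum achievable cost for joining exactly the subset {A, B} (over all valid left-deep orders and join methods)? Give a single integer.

Selinger DP over subsets of {A,B}:
  {A}: scan cost=80, card=80
  {B}: scan cost=400, card=400
  {AB}: card=3200; try (A,hash)→1920, (B,nl_idx)→4000, (B,merge)→4720, (A,merge)→5040, (B,hash)→7360, (B,nl)→32080 …(+1); best=1920 via (A,hash)

1920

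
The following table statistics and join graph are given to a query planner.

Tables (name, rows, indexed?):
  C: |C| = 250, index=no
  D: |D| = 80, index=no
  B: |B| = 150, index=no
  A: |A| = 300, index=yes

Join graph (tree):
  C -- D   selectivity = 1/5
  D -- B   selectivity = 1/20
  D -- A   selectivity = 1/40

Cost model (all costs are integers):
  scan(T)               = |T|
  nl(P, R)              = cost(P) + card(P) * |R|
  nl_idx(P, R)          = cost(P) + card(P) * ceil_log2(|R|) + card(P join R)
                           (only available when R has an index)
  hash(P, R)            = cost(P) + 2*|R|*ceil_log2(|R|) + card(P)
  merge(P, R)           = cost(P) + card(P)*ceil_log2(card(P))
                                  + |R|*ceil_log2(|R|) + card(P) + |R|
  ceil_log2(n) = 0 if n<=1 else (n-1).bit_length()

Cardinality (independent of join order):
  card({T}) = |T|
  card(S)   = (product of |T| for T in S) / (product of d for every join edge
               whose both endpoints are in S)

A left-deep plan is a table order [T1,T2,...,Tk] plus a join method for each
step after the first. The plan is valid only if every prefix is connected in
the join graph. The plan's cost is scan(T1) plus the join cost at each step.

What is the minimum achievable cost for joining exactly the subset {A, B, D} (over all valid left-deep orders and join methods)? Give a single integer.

Selinger DP over subsets of {A,B,D}:
  {D}: scan cost=80, card=80
  {B}: scan cost=150, card=150
  {A}: scan cost=300, card=300
  {BD}: card=600; try (D,hash)→1420, (B,merge)→2070, (D,merge)→2140, (B,hash)→2560, (B,nl)→12080, (D,nl)→12150; best=1420 via (D,hash)
  {AD}: card=600; try (A,nl_idx)→1400, (D,hash)→1720, (A,merge)→3720, (D,merge)→3940, (A,hash)→5560, (A,nl)→24080 …(+1); best=1400 via (A,nl_idx)
  {ABD}: card=4500; try (B,hash)→4400, (A,hash)→7420, (B,merge)→9350, (A,merge)→11020, (A,nl_idx)→11320, (B,nl)→91400 …(+1); best=4400 via (B,hash)

4400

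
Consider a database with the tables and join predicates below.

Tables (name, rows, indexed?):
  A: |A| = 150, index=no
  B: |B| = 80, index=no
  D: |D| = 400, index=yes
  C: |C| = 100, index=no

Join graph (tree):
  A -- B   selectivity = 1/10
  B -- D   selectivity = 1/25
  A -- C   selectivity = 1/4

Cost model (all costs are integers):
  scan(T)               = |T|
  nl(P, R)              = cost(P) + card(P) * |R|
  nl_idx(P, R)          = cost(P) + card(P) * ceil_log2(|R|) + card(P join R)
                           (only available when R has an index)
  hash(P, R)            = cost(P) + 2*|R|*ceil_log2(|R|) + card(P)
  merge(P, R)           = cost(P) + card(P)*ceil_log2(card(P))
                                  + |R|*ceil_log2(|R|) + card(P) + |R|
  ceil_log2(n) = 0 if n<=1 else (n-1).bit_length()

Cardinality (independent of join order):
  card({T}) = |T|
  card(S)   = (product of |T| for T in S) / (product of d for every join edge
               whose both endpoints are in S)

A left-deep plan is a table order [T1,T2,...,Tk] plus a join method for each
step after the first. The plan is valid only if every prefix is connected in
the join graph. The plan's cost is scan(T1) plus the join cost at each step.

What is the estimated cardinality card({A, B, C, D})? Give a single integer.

Tables in S: A(150), B(80), C(100), D(400)
Edges inside S: A-B(d=10), B-D(d=25), A-C(d=4)
numerator = 150 * 80 * 100 * 400 = 480000000
denominator = 10 * 25 * 4 = 1000
card(S) = 480000000 / 1000 = 480000

480000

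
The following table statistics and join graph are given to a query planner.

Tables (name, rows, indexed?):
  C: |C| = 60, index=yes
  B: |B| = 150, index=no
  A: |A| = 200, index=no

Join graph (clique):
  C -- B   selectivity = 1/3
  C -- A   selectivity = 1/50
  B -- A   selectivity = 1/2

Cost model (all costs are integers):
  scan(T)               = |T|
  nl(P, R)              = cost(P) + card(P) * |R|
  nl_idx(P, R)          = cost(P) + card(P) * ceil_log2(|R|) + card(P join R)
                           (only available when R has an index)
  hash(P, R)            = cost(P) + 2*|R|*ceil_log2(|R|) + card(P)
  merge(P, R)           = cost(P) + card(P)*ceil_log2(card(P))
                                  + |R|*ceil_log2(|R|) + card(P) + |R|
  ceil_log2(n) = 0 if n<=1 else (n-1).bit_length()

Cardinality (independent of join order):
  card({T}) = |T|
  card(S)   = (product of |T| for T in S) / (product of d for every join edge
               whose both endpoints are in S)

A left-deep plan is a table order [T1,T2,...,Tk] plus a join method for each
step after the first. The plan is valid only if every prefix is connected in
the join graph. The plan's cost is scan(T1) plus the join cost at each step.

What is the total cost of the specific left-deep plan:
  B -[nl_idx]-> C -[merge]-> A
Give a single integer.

step 1: scan B: cost=150, card=150
step 2: join C via nl_idx
    card(P join C) = 150*60/(3) = 3000
    cost = 150 + 150*6 + 3000 = 4050
step 3: join A via merge
    card(P join A) = 3000*200/(50*2) = 6000
    cost = 4050 + 3000*12 + 200*8 + 3000 + 200 = 44850

44850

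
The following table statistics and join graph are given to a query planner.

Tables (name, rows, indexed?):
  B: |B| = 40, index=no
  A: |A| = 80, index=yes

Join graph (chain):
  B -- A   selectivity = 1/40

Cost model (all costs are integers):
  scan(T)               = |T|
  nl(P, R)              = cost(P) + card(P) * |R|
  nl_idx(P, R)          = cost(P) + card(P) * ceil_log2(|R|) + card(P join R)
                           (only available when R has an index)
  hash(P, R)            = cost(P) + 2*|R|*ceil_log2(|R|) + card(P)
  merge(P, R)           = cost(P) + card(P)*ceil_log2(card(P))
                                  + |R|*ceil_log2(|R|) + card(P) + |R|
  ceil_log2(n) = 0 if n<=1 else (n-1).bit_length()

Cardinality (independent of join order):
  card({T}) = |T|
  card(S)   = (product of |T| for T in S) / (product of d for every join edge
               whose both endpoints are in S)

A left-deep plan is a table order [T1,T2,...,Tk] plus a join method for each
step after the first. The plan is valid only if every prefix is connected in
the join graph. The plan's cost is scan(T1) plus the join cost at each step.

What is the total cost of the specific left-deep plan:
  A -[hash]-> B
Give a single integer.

640

step 1: scan A: cost=80, card=80
step 2: join B via hash
    card(P join B) = 80*40/(40) = 80
    cost = 80 + 2*40*6 + 80 = 640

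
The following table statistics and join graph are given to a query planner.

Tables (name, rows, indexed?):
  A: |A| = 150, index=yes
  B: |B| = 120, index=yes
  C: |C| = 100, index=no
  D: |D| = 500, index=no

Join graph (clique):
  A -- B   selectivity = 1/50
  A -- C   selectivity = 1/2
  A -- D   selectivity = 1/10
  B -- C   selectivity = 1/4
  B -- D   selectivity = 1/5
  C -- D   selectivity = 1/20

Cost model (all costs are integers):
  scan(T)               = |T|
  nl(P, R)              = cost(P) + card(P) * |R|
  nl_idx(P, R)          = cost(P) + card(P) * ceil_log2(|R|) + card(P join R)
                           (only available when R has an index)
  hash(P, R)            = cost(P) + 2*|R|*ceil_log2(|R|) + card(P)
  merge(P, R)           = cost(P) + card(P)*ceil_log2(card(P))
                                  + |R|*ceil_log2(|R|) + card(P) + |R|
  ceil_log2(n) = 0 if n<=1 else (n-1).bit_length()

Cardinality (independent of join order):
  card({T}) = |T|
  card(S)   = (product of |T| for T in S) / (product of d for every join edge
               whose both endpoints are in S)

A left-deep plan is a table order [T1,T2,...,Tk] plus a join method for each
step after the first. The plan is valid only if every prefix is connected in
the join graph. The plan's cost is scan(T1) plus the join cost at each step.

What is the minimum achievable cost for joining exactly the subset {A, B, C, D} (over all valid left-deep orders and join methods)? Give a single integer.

Selinger DP over subsets of {A,B,C,D}:
  {A}: scan cost=150, card=150
  {B}: scan cost=120, card=120
  {C}: scan cost=100, card=100
  {D}: scan cost=500, card=500
  {AB}: card=360; try (A,nl_idx)→1440, (B,nl_idx)→1560, (B,hash)→1980, (A,merge)→2430, (B,merge)→2460, (A,hash)→2640 …(+2); best=1440 via (A,nl_idx)
  {AC}: card=7500; try (C,hash)→1700, (A,merge)→2250, (C,merge)→2300, (A,hash)→2600, (A,nl_idx)→8400, (A,nl)→15100 …(+1); best=1700 via (C,hash)
  {AD}: card=7500; try (A,hash)→3400, (D,merge)→6500, (A,merge)→6850, (D,hash)→9300, (A,nl_idx)→12000, (D,nl)→75150 …(+1); best=3400 via (A,hash)
  {BC}: card=3000; try (C,hash)→1640, (B,merge)→1860, (C,merge)→1880, (B,hash)→1880, (B,nl_idx)→3800, (B,nl)→12100 …(+1); best=1640 via (C,hash)
  {BD}: card=12000; try (B,hash)→2680, (D,merge)→6080, (B,merge)→6460, (D,hash)→9240, (B,nl_idx)→16000, (D,nl)→60120 …(+1); best=2680 via (B,hash)
  {CD}: card=2500; try (C,hash)→2400, (D,merge)→5900, (C,merge)→6300, (D,hash)→9200, (D,nl)→50100, (C,nl)→50500; best=2400 via (C,hash)
  {ABC}: card=4500; try (C,hash)→3200, (C,merge)→5840, (A,hash)→7040, (B,hash)→10880, (A,nl_idx)→30140, (C,nl)→37440 …(+5); best=3200 via (C,hash)
  {ABD}: card=3600; try (D,merge)→10040, (D,hash)→10800, (B,hash)→12580, (A,hash)→17080, (B,nl_idx)→59500, (A,nl_idx)→102280 …(+5); best=10040 via (D,merge)
  {ACD}: card=18750; try (A,hash)→7300, (C,hash)→12300, (D,hash)→18200, (A,merge)→36250, (A,nl_idx)→41150, (C,merge)→109200 …(+4); best=7300 via (A,hash)
  {BCD}: card=15000; try (B,hash)→6580, (D,hash)→13640, (C,hash)→16080, (B,nl_idx)→34900, (B,merge)→35860, (D,merge)→45640 …(+4); best=6580 via (B,hash)
  {ABCD}: card=2250; try (C,hash)→15040, (D,hash)→16700, (A,hash)→23980, (B,hash)→27730, (C,merge)→57640, (D,merge)→71200 …(+8); best=15040 via (C,hash)

15040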